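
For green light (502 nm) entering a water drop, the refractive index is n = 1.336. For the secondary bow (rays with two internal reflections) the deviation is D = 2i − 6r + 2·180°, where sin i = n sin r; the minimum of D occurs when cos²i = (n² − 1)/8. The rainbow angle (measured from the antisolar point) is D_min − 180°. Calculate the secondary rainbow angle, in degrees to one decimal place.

51.7°

cos²i = (1.78490 − 1)/8 = 0.09811; i = arccos(0.31323) = 71.746°.
sin r = sin 71.746°/1.336 = 0.71084; r = 45.303°.
D_min = 2·71.746° − 6·45.303° + 360° = 231.674°.
Rainbow angle = D_min − 180° = 51.674°.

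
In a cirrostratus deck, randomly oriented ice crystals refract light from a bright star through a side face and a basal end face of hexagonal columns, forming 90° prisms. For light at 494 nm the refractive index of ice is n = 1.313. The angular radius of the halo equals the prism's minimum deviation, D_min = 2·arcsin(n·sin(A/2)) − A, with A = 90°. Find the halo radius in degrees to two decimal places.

46.38°

n·sin(A/2) = 1.313 × sin 45° = 1.313 × 0.7071 = 0.9284.
D_min = 2·arcsin(0.9284) − 90° = 2 × 68.192° − 90° = 46.383°.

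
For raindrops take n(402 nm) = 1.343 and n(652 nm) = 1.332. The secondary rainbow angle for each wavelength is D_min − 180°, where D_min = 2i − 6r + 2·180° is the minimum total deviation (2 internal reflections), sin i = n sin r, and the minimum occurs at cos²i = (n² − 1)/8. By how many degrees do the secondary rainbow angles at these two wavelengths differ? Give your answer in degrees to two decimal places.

2.85°

At 402 nm (n = 1.343): cos²i = 0.10046 → i = 71.522°, r = 44.928°, D_min = 233.478°, rainbow angle = 53.478°.
At 652 nm (n = 1.332): cos²i = 0.09678 → i = 71.875°, r = 45.520°, D_min = 230.628°, rainbow angle = 50.628°.
Angular width = |53.478° − 50.628°| = 2.849°.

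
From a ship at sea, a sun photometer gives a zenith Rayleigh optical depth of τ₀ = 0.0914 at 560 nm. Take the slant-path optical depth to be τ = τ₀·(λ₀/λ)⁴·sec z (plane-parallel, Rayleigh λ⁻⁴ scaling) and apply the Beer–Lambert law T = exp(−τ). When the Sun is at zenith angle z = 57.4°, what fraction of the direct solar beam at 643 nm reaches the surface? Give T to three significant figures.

sec 57.4° = 1.8561.
τ = 0.0914 × (560/643)⁴ × 1.8561 = 0.0914 × 0.5753 × 1.8561 = 0.0976.
T = exp(−0.0976) = 0.9070.

0.907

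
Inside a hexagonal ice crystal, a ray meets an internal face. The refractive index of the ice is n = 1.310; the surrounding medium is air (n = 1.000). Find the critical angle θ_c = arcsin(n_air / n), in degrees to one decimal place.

49.8°

sin θ_c = n_air / n = 1.000 / 1.310 = 0.7634.
θ_c = arcsin(0.7634) = 49.76°.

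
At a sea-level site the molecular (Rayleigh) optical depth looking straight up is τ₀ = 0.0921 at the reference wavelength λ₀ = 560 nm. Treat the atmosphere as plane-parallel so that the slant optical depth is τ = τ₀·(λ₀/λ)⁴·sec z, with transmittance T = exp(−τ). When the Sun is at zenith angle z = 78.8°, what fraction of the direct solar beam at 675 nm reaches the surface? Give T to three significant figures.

0.799

sec 78.8° = 5.1484.
τ = 0.0921 × (560/675)⁴ × 5.1484 = 0.0921 × 0.4737 × 5.1484 = 0.2246.
T = exp(−0.2246) = 0.7988.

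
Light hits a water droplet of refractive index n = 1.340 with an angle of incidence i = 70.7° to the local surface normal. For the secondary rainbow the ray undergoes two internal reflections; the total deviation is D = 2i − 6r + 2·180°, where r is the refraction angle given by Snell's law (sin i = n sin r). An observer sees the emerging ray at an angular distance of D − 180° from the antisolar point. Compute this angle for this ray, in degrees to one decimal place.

sin r = sin 70.7° / 1.340 = 0.9438/1.340 = 0.7043; r = 44.78°.
D = 2·70.7° − 6·44.78° + 2·180° = 141.40° − 268.65° + 360° = 232.75°.
Angle from antisolar point = D − 180° = 52.75°.

52.7°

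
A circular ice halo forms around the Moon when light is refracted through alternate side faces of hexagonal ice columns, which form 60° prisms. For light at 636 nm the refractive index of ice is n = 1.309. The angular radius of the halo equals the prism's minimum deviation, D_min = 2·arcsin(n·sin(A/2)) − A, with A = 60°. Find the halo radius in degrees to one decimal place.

21.8°

n·sin(A/2) = 1.309 × sin 30° = 1.309 × 0.5000 = 0.6545.
D_min = 2·arcsin(0.6545) − 60° = 2 × 40.882° − 60° = 21.763°.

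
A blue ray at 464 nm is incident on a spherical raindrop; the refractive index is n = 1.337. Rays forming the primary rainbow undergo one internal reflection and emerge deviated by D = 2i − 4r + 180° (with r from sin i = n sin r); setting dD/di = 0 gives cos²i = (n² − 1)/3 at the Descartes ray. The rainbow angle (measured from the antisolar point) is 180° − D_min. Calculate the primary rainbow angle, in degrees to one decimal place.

41.5°

cos²i = (1.78757 − 1)/3 = 0.26252; i = arccos(0.51237) = 59.178°.
sin r = sin 59.178°/1.337 = 0.64231; r = 39.964°.
D_min = 2·59.178° − 4·39.964° + 180° = 138.500°.
Rainbow angle = 180° − D_min = 41.500°.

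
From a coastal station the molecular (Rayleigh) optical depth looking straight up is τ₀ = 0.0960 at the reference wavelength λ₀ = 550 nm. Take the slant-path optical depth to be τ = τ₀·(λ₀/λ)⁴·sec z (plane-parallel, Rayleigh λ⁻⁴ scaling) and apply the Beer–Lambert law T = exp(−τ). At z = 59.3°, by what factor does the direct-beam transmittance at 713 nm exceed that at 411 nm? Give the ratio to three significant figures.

1.71

Airmass: sec 59.3° = 1.9587.
τ(713 nm) = 0.0960 × (550/713)⁴ × 1.9587 = 0.0960 × 0.3541 × 1.9587 = 0.0666.
τ(411 nm) = 0.0960 × (550/411)⁴ × 1.9587 = 0.0960 × 3.2069 × 1.9587 = 0.6030.
T(713)/T(411) = exp(τ_B − τ_A) = exp(0.5364) = 1.7099.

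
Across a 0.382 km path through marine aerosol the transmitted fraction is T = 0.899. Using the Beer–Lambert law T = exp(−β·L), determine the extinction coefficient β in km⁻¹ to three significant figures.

0.279 km⁻¹

Beer–Lambert: T = exp(−βL) ⇒ β = −ln(T)/L = −ln(0.899)/0.382 = 0.1065/0.382 = 0.2787 km⁻¹.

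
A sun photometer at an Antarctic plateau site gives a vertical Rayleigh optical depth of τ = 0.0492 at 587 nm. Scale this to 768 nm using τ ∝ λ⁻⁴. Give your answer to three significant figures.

τ(768 nm) = τ(587 nm) × (587/768)⁴ = 0.0492 × (0.7643)⁴ = 0.0492 × 0.3413 = 0.0168.

0.0168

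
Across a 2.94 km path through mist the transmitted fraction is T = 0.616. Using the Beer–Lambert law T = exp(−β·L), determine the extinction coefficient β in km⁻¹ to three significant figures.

Beer–Lambert: T = exp(−βL) ⇒ β = −ln(T)/L = −ln(0.616)/2.94 = 0.4845/2.94 = 0.1648 km⁻¹.

0.165 km⁻¹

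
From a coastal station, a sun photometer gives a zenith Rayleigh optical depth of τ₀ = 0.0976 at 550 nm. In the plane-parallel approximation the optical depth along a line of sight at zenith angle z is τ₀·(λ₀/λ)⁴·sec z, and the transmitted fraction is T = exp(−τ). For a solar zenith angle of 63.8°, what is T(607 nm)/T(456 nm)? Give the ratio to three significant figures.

Airmass: sec 63.8° = 2.2650.
τ(607 nm) = 0.0976 × (550/607)⁴ × 2.2650 = 0.0976 × 0.6741 × 2.2650 = 0.1490.
τ(456 nm) = 0.0976 × (550/456)⁴ × 2.2650 = 0.0976 × 2.1164 × 2.2650 = 0.4678.
T(607)/T(456) = exp(τ_B − τ_A) = exp(0.3188) = 1.3755.

1.38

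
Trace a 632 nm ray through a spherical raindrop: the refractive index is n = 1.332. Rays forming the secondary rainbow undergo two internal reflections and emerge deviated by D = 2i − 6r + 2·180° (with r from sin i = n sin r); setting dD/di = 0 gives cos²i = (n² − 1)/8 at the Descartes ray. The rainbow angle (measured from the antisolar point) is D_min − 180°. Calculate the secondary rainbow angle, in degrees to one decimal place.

50.6°

cos²i = (1.77422 − 1)/8 = 0.09678; i = arccos(0.31109) = 71.875°.
sin r = sin 71.875°/1.332 = 0.71350; r = 45.520°.
D_min = 2·71.875° − 6·45.520° + 360° = 230.628°.
Rainbow angle = D_min − 180° = 50.628°.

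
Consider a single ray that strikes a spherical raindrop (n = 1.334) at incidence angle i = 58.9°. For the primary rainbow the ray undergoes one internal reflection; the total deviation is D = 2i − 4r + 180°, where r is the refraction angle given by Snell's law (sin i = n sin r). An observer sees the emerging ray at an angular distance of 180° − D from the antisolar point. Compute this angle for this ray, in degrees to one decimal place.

sin r = sin 58.9° / 1.334 = 0.8563/1.334 = 0.6419; r = 39.93°.
D = 2·58.9° − 4·39.93° + 180° = 117.80° − 159.73° + 180° = 138.07°.
Angle from antisolar point = 180° − D = 41.93°.

41.9°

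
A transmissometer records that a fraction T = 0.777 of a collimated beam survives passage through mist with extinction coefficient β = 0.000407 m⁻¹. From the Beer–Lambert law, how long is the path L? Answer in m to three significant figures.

620 m

Beer–Lambert: T = exp(−βL) ⇒ L = −ln(T)/β = −ln(0.777)/0.000407 = 0.2523/0.000407 = 619.9 m.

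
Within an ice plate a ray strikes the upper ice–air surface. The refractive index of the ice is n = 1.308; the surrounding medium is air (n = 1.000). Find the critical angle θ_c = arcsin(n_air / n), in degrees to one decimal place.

49.9°

sin θ_c = n_air / n = 1.000 / 1.308 = 0.7645.
θ_c = arcsin(0.7645) = 49.86°.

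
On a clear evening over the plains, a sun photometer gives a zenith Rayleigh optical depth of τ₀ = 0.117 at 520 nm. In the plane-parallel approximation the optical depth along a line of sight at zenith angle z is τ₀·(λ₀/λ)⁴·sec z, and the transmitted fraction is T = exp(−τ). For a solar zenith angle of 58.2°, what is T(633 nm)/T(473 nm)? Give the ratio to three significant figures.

1.25

Airmass: sec 58.2° = 1.8977.
τ(633 nm) = 0.117 × (520/633)⁴ × 1.8977 = 0.117 × 0.4554 × 1.8977 = 0.1011.
τ(473 nm) = 0.117 × (520/473)⁴ × 1.8977 = 0.117 × 1.4607 × 1.8977 = 0.3243.
T(633)/T(473) = exp(τ_B − τ_A) = exp(0.2232) = 1.2501.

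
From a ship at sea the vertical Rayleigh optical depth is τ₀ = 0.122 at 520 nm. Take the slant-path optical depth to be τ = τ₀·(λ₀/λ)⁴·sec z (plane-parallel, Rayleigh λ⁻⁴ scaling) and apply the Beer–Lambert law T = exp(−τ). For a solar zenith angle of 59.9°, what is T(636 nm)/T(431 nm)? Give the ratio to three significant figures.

Airmass: sec 59.9° = 1.9940.
τ(636 nm) = 0.122 × (520/636)⁴ × 1.9940 = 0.122 × 0.4469 × 1.9940 = 0.1087.
τ(431 nm) = 0.122 × (520/431)⁴ × 1.9940 = 0.122 × 2.1189 × 1.9940 = 0.5154.
T(636)/T(431) = exp(τ_B − τ_A) = exp(0.4067) = 1.5019.

1.50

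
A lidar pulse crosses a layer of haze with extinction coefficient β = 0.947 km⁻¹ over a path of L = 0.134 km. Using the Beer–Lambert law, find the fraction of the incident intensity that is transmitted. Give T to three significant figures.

0.881

τ = β·L = 0.947 × 0.134 = 0.1269.
T = exp(−0.1269) = 0.8808.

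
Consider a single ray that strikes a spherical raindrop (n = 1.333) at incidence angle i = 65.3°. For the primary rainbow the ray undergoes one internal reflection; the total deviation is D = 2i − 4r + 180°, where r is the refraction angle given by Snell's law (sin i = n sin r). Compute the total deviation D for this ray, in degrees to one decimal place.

sin r = sin 65.3° / 1.333 = 0.9085/1.333 = 0.6816; r = 42.97°.
D = 2·65.3° − 4·42.97° + 180° = 130.60° − 171.86° + 180° = 138.74°.

138.7°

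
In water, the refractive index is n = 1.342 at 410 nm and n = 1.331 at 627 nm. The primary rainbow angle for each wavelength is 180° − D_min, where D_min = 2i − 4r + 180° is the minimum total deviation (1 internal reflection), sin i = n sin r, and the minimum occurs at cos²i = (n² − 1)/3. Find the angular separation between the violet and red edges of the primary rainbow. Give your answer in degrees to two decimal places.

1.58°

At 410 nm (n = 1.342): cos²i = 0.26699 → i = 58.888°, r = 39.641°, D_min = 139.213°, rainbow angle = 40.787°.
At 627 nm (n = 1.331): cos²i = 0.25719 → i = 59.527°, r = 40.356°, D_min = 137.630°, rainbow angle = 42.370°.
Angular width = |40.787° − 42.370°| = 1.583°.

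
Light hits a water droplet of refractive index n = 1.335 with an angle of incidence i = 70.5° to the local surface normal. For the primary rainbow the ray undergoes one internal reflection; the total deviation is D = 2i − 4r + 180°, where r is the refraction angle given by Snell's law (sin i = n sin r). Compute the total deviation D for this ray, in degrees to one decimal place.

sin r = sin 70.5° / 1.335 = 0.9426/1.335 = 0.7061; r = 44.92°.
D = 2·70.5° − 4·44.92° + 180° = 141.00° − 179.67° + 180° = 141.33°.

141.3°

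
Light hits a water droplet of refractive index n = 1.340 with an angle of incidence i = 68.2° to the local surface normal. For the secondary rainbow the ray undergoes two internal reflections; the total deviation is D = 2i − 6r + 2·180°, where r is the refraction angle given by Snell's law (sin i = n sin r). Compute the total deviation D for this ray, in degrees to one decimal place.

sin r = sin 68.2° / 1.340 = 0.9285/1.340 = 0.6929; r = 43.86°.
D = 2·68.2° − 6·43.86° + 2·180° = 136.40° − 263.16° + 360° = 233.24°.

233.2°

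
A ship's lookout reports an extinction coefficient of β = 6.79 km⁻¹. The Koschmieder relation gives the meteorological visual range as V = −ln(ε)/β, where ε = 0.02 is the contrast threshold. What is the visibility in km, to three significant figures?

V = −ln(0.02) / 6.79 = 3.912 / 6.79 = 0.5761 km.

0.576 km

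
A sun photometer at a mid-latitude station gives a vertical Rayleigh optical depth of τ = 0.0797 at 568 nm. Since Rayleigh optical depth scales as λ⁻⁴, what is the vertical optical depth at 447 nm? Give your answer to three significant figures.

τ(447 nm) = τ(568 nm) × (568/447)⁴ = 0.0797 × (1.2707)⁴ = 0.0797 × 2.6071 = 0.2078.

0.208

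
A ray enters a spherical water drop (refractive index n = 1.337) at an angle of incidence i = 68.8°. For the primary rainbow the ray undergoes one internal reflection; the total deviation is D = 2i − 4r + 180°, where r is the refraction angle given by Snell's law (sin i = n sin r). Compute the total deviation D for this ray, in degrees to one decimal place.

sin r = sin 68.8° / 1.337 = 0.9323/1.337 = 0.6973; r = 44.21°.
D = 2·68.8° − 4·44.21° + 180° = 137.60° − 176.85° + 180° = 140.75°.

140.7°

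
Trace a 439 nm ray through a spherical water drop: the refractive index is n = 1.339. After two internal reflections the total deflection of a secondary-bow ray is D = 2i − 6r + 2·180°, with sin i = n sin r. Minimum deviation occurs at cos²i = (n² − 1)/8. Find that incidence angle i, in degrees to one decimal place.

cos²i = (1.339² − 1)/8 = (1.79292 − 1)/8 = 0.09912.
cos i = 0.31483, so i = 71.650°.

71.6°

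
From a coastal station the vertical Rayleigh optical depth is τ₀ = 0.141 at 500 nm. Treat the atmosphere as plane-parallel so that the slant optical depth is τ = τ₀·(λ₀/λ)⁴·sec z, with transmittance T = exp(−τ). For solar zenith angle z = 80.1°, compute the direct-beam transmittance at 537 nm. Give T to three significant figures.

0.540

sec 80.1° = 5.8164.
τ = 0.141 × (500/537)⁴ × 5.8164 = 0.141 × 0.7516 × 5.8164 = 0.6164.
T = exp(−0.6164) = 0.5399.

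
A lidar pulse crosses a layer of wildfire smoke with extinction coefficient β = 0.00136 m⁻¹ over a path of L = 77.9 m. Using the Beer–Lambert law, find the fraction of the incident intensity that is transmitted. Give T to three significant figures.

τ = β·L = 0.00136 × 77.9 = 0.1059.
T = exp(−0.1059) = 0.8995.

0.899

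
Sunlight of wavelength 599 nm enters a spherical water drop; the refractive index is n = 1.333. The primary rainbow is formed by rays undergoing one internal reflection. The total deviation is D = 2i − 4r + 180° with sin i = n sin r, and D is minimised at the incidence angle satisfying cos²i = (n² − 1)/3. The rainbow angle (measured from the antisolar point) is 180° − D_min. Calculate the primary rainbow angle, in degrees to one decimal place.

42.1°

cos²i = (1.77689 − 1)/3 = 0.25896; i = arccos(0.50888) = 59.410°.
sin r = sin 59.410°/1.333 = 0.64579; r = 40.225°.
D_min = 2·59.410° − 4·40.225° + 180° = 137.922°.
Rainbow angle = 180° − D_min = 42.078°.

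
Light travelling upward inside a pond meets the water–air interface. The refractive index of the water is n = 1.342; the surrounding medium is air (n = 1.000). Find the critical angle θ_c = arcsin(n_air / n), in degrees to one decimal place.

48.2°

sin θ_c = n_air / n = 1.000 / 1.342 = 0.7452.
θ_c = arcsin(0.7452) = 48.17°.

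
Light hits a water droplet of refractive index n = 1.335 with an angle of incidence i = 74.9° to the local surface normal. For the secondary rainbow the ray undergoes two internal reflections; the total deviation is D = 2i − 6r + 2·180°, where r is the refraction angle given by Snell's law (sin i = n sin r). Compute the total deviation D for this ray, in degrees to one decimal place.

231.9°

sin r = sin 74.9° / 1.335 = 0.9655/1.335 = 0.7232; r = 46.32°.
D = 2·74.9° − 6·46.32° + 2·180° = 149.80° − 277.92° + 360° = 231.88°.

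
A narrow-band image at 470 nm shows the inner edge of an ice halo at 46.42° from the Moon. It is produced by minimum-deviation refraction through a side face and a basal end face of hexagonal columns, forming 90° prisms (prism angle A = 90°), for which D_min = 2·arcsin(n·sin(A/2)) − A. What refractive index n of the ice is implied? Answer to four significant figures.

1.313

Rearranging: n = sin((D_min + A)/2) / sin(A/2).
(D_min + A)/2 = (46.42° + 90°)/2 = 68.210°.
n = sin 68.210° / sin 45° = 0.9286 / 0.7071 = 1.3132.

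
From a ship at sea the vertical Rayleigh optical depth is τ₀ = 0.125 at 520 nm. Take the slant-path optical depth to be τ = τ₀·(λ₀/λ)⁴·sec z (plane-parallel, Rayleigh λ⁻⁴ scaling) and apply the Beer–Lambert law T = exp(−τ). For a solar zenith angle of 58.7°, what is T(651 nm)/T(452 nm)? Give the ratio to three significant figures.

Airmass: sec 58.7° = 1.9249.
τ(651 nm) = 0.125 × (520/651)⁴ × 1.9249 = 0.125 × 0.4071 × 1.9249 = 0.0979.
τ(452 nm) = 0.125 × (520/452)⁴ × 1.9249 = 0.125 × 1.7517 × 1.9249 = 0.4215.
T(651)/T(452) = exp(τ_B − τ_A) = exp(0.3235) = 1.3820.

1.38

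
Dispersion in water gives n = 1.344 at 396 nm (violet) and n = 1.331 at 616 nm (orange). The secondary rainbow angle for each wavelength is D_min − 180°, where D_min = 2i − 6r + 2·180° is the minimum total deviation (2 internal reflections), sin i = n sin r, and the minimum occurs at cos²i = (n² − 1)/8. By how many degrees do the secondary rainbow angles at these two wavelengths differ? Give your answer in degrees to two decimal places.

At 396 nm (n = 1.344): cos²i = 0.10079 → i = 71.490°, r = 44.874°, D_min = 233.733°, rainbow angle = 53.733°.
At 616 nm (n = 1.331): cos²i = 0.09645 → i = 71.907°, r = 45.575°, D_min = 230.365°, rainbow angle = 50.365°.
Angular width = |53.733° − 50.365°| = 3.368°.

3.37°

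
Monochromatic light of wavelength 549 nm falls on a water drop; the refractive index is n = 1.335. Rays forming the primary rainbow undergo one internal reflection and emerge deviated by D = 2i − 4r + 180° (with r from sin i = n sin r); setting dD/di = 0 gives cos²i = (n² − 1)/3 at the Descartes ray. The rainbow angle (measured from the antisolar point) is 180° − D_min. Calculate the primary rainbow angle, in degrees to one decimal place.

cos²i = (1.78222 − 1)/3 = 0.26074; i = arccos(0.51063) = 59.294°.
sin r = sin 59.294°/1.335 = 0.64405; r = 40.094°.
D_min = 2·59.294° − 4·40.094° + 180° = 138.212°.
Rainbow angle = 180° − D_min = 41.788°.

41.8°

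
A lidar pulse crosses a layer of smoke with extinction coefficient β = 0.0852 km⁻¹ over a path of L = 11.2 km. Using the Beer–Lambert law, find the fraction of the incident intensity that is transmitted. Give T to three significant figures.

τ = β·L = 0.0852 × 11.2 = 0.9542.
T = exp(−0.9542) = 0.3851.

0.385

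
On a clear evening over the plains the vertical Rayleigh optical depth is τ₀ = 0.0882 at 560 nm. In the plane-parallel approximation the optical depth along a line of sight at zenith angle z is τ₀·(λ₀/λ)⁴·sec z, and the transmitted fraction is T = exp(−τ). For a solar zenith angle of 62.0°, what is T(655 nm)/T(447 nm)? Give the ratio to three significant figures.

1.44

Airmass: sec 62.0° = 2.1301.
τ(655 nm) = 0.0882 × (560/655)⁴ × 2.1301 = 0.0882 × 0.5343 × 2.1301 = 0.1004.
τ(447 nm) = 0.0882 × (560/447)⁴ × 2.1301 = 0.0882 × 2.4633 × 2.1301 = 0.4628.
T(655)/T(447) = exp(τ_B − τ_A) = exp(0.3624) = 1.4368.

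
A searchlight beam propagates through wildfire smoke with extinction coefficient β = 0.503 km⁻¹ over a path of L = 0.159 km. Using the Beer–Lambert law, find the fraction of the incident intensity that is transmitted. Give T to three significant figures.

τ = β·L = 0.503 × 0.159 = 0.0800.
T = exp(−0.0800) = 0.9231.

0.923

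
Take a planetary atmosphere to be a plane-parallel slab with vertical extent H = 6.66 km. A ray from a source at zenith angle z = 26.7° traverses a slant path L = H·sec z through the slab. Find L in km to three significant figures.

sec z = 1/cos 26.7° = 1.1194.
L = 6.66 × 1.1194 = 7.455 km.

7.45 km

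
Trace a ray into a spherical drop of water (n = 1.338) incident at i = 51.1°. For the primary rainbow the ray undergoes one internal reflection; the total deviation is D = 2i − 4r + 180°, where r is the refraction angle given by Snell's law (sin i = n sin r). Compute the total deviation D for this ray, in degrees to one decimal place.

139.9°

sin r = sin 51.1° / 1.338 = 0.7782/1.338 = 0.5816; r = 35.57°.
D = 2·51.1° − 4·35.57° + 180° = 102.20° − 142.27° + 180° = 139.93°.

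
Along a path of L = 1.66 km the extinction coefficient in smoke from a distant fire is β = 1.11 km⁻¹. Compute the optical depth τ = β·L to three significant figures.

1.84

τ = β·L = 1.11 × 1.66 = 1.8426.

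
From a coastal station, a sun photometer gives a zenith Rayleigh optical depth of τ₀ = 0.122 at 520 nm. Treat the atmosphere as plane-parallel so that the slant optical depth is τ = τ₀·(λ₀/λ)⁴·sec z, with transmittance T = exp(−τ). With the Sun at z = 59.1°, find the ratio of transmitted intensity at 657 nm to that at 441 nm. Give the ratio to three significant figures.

1.44

Airmass: sec 59.1° = 1.9473.
τ(657 nm) = 0.122 × (520/657)⁴ × 1.9473 = 0.122 × 0.3924 × 1.9473 = 0.0932.
τ(441 nm) = 0.122 × (520/441)⁴ × 1.9473 = 0.122 × 1.9331 × 1.9473 = 0.4592.
T(657)/T(441) = exp(τ_B − τ_A) = exp(0.3660) = 1.4420.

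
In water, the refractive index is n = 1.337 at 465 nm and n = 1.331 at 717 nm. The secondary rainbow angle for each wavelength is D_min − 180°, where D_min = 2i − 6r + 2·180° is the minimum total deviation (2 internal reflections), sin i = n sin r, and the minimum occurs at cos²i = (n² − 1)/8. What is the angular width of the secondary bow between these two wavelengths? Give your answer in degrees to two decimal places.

1.57°

At 465 nm (n = 1.337): cos²i = 0.09845 → i = 71.714°, r = 45.249°, D_min = 231.934°, rainbow angle = 51.934°.
At 717 nm (n = 1.331): cos²i = 0.09645 → i = 71.907°, r = 45.575°, D_min = 230.365°, rainbow angle = 50.365°.
Angular width = |51.934° − 50.365°| = 1.569°.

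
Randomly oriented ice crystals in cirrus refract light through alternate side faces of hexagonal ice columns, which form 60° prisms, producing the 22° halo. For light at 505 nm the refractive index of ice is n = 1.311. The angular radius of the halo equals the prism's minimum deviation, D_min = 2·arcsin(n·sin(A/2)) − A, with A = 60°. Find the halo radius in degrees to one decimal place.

21.9°

n·sin(A/2) = 1.311 × sin 30° = 1.311 × 0.5000 = 0.6555.
D_min = 2·arcsin(0.6555) − 60° = 2 × 40.958° − 60° = 21.915°.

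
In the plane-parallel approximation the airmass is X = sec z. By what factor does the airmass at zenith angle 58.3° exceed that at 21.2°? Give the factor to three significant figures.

1.77

X(58.3°)/X(21.2°) = sec 58.3° / sec 21.2° = cos 21.2° / cos 58.3° = 0.9323/0.5255 = 1.7743.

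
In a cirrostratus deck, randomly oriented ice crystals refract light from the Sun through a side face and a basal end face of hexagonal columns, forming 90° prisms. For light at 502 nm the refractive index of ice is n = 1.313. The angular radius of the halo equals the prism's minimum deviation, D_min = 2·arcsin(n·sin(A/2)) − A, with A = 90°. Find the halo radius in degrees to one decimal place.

n·sin(A/2) = 1.313 × sin 45° = 1.313 × 0.7071 = 0.9284.
D_min = 2·arcsin(0.9284) − 90° = 2 × 68.192° − 90° = 46.383°.

46.4°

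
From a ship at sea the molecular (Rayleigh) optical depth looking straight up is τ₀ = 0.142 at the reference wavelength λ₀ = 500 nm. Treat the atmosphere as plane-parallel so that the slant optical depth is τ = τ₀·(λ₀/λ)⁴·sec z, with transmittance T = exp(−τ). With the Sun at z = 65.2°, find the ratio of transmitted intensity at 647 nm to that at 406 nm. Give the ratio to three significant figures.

Airmass: sec 65.2° = 2.3841.
τ(647 nm) = 0.142 × (500/647)⁴ × 2.3841 = 0.142 × 0.3567 × 2.3841 = 0.1207.
τ(406 nm) = 0.142 × (500/406)⁴ × 2.3841 = 0.142 × 2.3003 × 2.3841 = 0.7787.
T(647)/T(406) = exp(τ_B − τ_A) = exp(0.6580) = 1.9309.

1.93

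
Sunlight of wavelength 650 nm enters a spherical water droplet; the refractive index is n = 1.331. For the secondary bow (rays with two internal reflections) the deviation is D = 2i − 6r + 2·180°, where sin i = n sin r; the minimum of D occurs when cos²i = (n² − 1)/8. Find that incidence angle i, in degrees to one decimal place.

71.9°

cos²i = (1.331² − 1)/8 = (1.77156 − 1)/8 = 0.09645.
cos i = 0.31056, so i = 71.907°.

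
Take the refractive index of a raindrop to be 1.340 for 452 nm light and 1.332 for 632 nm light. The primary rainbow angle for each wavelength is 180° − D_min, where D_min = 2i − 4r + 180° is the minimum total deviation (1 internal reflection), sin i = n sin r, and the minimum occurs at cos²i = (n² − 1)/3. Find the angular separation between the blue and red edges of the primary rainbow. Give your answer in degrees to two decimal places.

1.15°

At 452 nm (n = 1.340): cos²i = 0.26520 → i = 59.004°, r = 39.770°, D_min = 138.929°, rainbow angle = 41.071°.
At 632 nm (n = 1.332): cos²i = 0.25807 → i = 59.469°, r = 40.290°, D_min = 137.776°, rainbow angle = 42.224°.
Angular width = |41.071° − 42.224°| = 1.153°.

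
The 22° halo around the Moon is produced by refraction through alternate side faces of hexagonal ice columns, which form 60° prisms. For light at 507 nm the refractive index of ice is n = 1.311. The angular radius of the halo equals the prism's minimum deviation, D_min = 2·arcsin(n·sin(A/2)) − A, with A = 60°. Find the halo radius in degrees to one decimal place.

n·sin(A/2) = 1.311 × sin 30° = 1.311 × 0.5000 = 0.6555.
D_min = 2·arcsin(0.6555) − 60° = 2 × 40.958° − 60° = 21.915°.

21.9°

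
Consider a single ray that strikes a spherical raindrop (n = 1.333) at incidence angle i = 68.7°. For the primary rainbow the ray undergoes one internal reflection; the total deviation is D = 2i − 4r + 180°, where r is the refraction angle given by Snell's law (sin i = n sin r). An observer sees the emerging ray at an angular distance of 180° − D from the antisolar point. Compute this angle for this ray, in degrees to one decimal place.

sin r = sin 68.7° / 1.333 = 0.9317/1.333 = 0.6989; r = 44.34°.
D = 2·68.7° − 4·44.34° + 180° = 137.40° − 177.37° + 180° = 140.03°.
Angle from antisolar point = 180° − D = 39.97°.

40.0°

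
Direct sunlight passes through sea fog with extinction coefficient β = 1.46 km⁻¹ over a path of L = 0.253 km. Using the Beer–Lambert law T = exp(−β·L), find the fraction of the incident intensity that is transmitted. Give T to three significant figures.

0.691

τ = β·L = 1.46 × 0.253 = 0.3694.
T = exp(−0.3694) = 0.6912.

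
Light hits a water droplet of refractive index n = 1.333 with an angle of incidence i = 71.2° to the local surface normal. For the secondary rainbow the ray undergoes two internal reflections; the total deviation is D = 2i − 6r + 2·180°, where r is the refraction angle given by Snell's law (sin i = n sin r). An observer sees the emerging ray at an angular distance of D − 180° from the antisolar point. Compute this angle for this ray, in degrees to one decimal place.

sin r = sin 71.2° / 1.333 = 0.9466/1.333 = 0.7102; r = 45.25°.
D = 2·71.2° − 6·45.25° + 2·180° = 142.40° − 271.49° + 360° = 230.91°.
Angle from antisolar point = D − 180° = 50.91°.

50.9°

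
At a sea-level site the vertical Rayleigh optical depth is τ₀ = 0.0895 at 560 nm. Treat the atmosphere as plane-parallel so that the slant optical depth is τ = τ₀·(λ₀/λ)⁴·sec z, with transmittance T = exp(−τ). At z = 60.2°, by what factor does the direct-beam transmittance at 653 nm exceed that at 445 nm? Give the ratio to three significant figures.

Airmass: sec 60.2° = 2.0122.
τ(653 nm) = 0.0895 × (560/653)⁴ × 2.0122 = 0.0895 × 0.5409 × 2.0122 = 0.0974.
τ(445 nm) = 0.0895 × (560/445)⁴ × 2.0122 = 0.0895 × 2.5079 × 2.0122 = 0.4516.
T(653)/T(445) = exp(τ_B − τ_A) = exp(0.3542) = 1.4251.

1.43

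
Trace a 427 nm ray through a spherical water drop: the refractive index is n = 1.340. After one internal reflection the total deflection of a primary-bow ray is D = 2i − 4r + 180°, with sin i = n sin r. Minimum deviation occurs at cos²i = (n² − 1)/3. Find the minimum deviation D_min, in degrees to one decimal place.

138.9°

cos²i = (1.79560 − 1)/3 = 0.26520; i = arccos(0.51498) = 59.004°.
sin r = sin 59.004°/1.340 = 0.63971; r = 39.770°.
D_min = 2·59.004° − 4·39.770° + 180° = 138.929°.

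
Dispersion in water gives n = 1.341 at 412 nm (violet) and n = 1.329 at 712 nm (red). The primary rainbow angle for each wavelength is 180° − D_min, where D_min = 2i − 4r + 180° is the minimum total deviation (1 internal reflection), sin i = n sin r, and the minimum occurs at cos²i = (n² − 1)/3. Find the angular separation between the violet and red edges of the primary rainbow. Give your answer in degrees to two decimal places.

At 412 nm (n = 1.341): cos²i = 0.26609 → i = 58.946°, r = 39.705°, D_min = 139.071°, rainbow angle = 40.929°.
At 712 nm (n = 1.329): cos²i = 0.25541 → i = 59.643°, r = 40.487°, D_min = 137.337°, rainbow angle = 42.663°.
Angular width = |40.929° − 42.663°| = 1.735°.

1.73°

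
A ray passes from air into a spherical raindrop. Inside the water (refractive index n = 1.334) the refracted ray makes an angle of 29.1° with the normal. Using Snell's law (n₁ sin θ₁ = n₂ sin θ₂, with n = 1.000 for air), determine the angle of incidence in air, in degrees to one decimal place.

40.4°

Snell: sin θ_i = n · sin θ_r = 1.334 × sin 29.1° = 1.334 × 0.4863 = 0.6488.
θ_i = arcsin(0.6488) = 40.45°.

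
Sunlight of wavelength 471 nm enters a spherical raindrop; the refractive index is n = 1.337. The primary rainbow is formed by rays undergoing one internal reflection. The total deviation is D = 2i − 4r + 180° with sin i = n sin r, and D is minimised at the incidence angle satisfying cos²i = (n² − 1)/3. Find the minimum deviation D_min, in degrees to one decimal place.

cos²i = (1.78757 − 1)/3 = 0.26252; i = arccos(0.51237) = 59.178°.
sin r = sin 59.178°/1.337 = 0.64231; r = 39.964°.
D_min = 2·59.178° − 4·39.964° + 180° = 138.500°.

138.5°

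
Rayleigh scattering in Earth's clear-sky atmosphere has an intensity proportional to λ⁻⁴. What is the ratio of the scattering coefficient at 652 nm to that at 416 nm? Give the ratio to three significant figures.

0.166

Rayleigh scattering ∝ λ⁻⁴, so the ratio of coefficients is the inverse fourth power of the wavelength ratio.
σ(652)/σ(416) = (416/652)⁴ = (0.6380)⁴ = 0.1657.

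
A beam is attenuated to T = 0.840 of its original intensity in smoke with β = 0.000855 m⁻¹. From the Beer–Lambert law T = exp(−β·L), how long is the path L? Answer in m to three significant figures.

204 m

Beer–Lambert: T = exp(−βL) ⇒ L = −ln(T)/β = −ln(0.840)/0.000855 = 0.1744/0.000855 = 203.9 m.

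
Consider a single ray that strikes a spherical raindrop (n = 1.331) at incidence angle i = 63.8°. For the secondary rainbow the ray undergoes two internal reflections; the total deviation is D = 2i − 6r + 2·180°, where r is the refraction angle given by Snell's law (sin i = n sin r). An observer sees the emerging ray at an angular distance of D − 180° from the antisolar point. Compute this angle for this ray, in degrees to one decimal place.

sin r = sin 63.8° / 1.331 = 0.8973/1.331 = 0.6741; r = 42.39°.
D = 2·63.8° − 6·42.39° + 2·180° = 127.60° − 254.32° + 360° = 233.28°.
Angle from antisolar point = D − 180° = 53.28°.

53.3°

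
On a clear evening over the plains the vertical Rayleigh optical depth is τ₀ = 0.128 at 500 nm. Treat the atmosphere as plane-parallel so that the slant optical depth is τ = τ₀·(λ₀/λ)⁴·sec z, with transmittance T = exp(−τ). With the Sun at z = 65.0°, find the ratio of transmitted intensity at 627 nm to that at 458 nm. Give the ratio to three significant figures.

Airmass: sec 65.0° = 2.3662.
τ(627 nm) = 0.128 × (500/627)⁴ × 2.3662 = 0.128 × 0.4044 × 2.3662 = 0.1225.
τ(458 nm) = 0.128 × (500/458)⁴ × 2.3662 = 0.128 × 1.4204 × 2.3662 = 0.4302.
T(627)/T(458) = exp(τ_B − τ_A) = exp(0.3077) = 1.3603.

1.36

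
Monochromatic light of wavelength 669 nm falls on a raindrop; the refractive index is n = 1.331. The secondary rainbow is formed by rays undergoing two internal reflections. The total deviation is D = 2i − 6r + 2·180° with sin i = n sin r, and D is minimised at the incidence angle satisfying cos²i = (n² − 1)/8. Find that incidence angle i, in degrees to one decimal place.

cos²i = (1.331² − 1)/8 = (1.77156 − 1)/8 = 0.09645.
cos i = 0.31056, so i = 71.907°.

71.9°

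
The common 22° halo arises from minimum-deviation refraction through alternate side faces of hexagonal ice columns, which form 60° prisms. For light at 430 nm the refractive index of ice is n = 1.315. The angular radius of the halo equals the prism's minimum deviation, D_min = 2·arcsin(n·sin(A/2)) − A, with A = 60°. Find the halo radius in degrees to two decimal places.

22.22°

n·sin(A/2) = 1.315 × sin 30° = 1.315 × 0.5000 = 0.6575.
D_min = 2·arcsin(0.6575) − 60° = 2 × 41.109° − 60° = 22.219°.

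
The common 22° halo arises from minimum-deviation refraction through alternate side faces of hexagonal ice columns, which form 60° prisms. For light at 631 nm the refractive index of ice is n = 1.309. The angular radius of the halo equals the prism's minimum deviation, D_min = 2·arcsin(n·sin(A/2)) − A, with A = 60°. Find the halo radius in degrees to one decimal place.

21.8°

n·sin(A/2) = 1.309 × sin 30° = 1.309 × 0.5000 = 0.6545.
D_min = 2·arcsin(0.6545) − 60° = 2 × 40.882° − 60° = 21.763°.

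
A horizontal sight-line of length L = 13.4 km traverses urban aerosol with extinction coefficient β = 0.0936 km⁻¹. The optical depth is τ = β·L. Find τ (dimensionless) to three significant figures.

τ = β·L = 0.0936 × 13.4 = 1.2542.

1.25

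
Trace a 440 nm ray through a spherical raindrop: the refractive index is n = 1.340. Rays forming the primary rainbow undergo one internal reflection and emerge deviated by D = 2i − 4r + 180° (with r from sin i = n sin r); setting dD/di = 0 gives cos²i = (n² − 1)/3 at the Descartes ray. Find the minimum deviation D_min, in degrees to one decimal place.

cos²i = (1.79560 − 1)/3 = 0.26520; i = arccos(0.51498) = 59.004°.
sin r = sin 59.004°/1.340 = 0.63971; r = 39.770°.
D_min = 2·59.004° − 4·39.770° + 180° = 138.929°.

138.9°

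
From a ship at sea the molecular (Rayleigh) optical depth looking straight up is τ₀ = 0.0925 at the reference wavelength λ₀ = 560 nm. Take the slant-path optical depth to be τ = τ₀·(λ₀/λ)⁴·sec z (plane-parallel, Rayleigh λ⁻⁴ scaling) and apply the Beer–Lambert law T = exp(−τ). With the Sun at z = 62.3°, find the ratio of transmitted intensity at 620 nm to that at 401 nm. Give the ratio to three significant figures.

Airmass: sec 62.3° = 2.1513.
τ(620 nm) = 0.0925 × (560/620)⁴ × 2.1513 = 0.0925 × 0.6656 × 2.1513 = 0.1324.
τ(401 nm) = 0.0925 × (560/401)⁴ × 2.1513 = 0.0925 × 3.8034 × 2.1513 = 0.7569.
T(620)/T(401) = exp(τ_B − τ_A) = exp(0.6244) = 1.8671.

1.87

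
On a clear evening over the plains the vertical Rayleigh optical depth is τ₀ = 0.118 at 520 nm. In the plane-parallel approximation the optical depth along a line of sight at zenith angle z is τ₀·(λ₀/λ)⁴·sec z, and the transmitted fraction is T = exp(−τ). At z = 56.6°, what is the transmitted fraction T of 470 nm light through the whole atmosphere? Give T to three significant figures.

0.725

sec 56.6° = 1.8166.
τ = 0.118 × (520/470)⁴ × 1.8166 = 0.118 × 1.4984 × 1.8166 = 0.3212.
T = exp(−0.3212) = 0.7253.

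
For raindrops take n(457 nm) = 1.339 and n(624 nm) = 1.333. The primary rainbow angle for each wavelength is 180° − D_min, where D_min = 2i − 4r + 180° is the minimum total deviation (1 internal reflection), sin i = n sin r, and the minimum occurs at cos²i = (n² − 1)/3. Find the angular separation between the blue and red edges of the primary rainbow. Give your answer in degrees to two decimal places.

At 457 nm (n = 1.339): cos²i = 0.26431 → i = 59.062°, r = 39.834°, D_min = 138.786°, rainbow angle = 41.214°.
At 624 nm (n = 1.333): cos²i = 0.25896 → i = 59.410°, r = 40.225°, D_min = 137.922°, rainbow angle = 42.078°.
Angular width = |41.214° − 42.078°| = 0.865°.

0.86°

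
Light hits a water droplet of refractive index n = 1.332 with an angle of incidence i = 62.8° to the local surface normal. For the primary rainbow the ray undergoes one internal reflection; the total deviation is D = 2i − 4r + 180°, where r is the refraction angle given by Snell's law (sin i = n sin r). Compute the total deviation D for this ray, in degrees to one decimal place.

138.0°

sin r = sin 62.8° / 1.332 = 0.8894/1.332 = 0.6677; r = 41.89°.
D = 2·62.8° − 4·41.89° + 180° = 125.60° − 167.57° + 180° = 138.03°.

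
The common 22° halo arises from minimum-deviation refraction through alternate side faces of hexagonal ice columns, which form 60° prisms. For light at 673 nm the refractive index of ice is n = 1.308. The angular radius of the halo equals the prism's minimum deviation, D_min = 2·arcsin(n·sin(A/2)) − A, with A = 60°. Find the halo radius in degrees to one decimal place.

21.7°

n·sin(A/2) = 1.308 × sin 30° = 1.308 × 0.5000 = 0.6540.
D_min = 2·arcsin(0.6540) − 60° = 2 × 40.844° − 60° = 21.688°.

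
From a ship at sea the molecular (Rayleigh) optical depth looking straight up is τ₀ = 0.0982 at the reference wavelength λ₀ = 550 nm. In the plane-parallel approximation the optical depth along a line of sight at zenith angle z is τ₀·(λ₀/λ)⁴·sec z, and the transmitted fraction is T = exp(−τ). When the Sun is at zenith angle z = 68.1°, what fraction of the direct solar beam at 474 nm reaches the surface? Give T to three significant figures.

0.620

sec 68.1° = 2.6811.
τ = 0.0982 × (550/474)⁴ × 2.6811 = 0.0982 × 1.8127 × 2.6811 = 0.4773.
T = exp(−0.4773) = 0.6205.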